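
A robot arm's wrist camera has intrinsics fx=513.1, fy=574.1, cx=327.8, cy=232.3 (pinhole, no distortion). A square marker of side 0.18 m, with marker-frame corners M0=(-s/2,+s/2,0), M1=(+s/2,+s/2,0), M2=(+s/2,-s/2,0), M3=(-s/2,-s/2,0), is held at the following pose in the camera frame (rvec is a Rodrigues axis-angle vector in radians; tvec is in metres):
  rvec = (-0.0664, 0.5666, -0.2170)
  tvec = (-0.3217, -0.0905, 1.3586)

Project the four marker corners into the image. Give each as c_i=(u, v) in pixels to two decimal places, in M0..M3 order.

c0=(188.41, 239.39) c1=(236.63, 222.27) c2=(225.18, 146.23) c3=(178.47, 168.17)

Intrinsics K: fx=513.1, fy=574.1, cx=327.8, cy=232.3
Marker side s = 0.18 m; corners in marker frame (Z=0):
  M0 = (-0.0900, +0.0900, 0)
  M1 = (+0.0900, +0.0900, 0)
  M2 = (+0.0900, -0.0900, 0)
  M3 = (-0.0900, -0.0900, 0)
rvec = (-0.0664, 0.5666, -0.2170), |rvec| = θ = 0.61036 rad = 34.971°
Rodrigues: sinθ=0.57316, 1−cosθ=0.18056; R = I + sinθ·[k]× + (1−cosθ)·[k]×²:
    [+0.82158 +0.18554 +0.53905]
    [-0.22201 +0.97504 +0.00276]
    [-0.52509 -0.12194 +0.84227]
t = (-0.3217, -0.0905, 1.3586) m
M0: Pc = R·M0+t = (-0.37894, +0.01723, +1.39488); u = 513.1·(-0.37894)/1.39488 + 327.8 = 188.4077, v = 574.1·(+0.01723)/1.39488 + 232.3 = 239.3933
M1: Pc = R·M1+t = (-0.23106, -0.02273, +1.30037); u = 513.1·(-0.23106)/1.30037 + 327.8 = 236.6286, v = 574.1·(-0.02273)/1.30037 + 232.3 = 222.2661
M2: Pc = R·M2+t = (-0.26446, -0.19823, +1.32232); u = 513.1·(-0.26446)/1.32232 + 327.8 = 225.1827, v = 574.1·(-0.19823)/1.32232 + 232.3 = 146.2341
M3: Pc = R·M3+t = (-0.41234, -0.15827, +1.41683); u = 513.1·(-0.41234)/1.41683 + 327.8 = 178.4724, v = 574.1·(-0.15827)/1.41683 + 232.3 = 168.1679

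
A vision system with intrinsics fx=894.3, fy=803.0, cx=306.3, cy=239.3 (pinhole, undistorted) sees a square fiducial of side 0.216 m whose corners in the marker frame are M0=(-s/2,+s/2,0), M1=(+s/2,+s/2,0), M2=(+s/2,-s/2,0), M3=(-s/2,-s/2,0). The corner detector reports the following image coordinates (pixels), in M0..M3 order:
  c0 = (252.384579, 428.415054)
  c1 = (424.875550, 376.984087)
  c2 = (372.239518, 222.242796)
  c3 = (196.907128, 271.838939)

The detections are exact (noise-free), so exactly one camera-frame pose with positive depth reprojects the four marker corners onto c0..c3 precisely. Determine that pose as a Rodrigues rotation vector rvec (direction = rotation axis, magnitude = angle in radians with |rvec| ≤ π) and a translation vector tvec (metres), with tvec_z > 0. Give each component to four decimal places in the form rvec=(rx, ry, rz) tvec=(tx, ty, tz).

rvec=(0.0444, -0.0840, -0.3027) tvec=(0.0072, 0.1129, 1.0559)

Intrinsics K: fx=894.3, fy=803.0, cx=306.3, cy=239.3
Marker side s = 0.216 m; corners in marker frame (Z=0):
  M0 = (-0.1080, +0.1080, 0)
  M1 = (+0.1080, +0.1080, 0)
  M2 = (+0.1080, -0.1080, 0)
  M3 = (-0.1080, -0.1080, 0)
Detected image corners:
  c0 = (252.384579, 428.415054) px
  c1 = (424.875550, 376.984087) px
  c2 = (372.239518, 222.242796) px
  c3 = (196.907128, 271.838939) px
Planar DLT: solve 8×8 A·h = b for H (H[2,2]=1):
  H  [+827.50323 +266.82043 +312.43222]
  H  [-210.53548 +737.92520 +325.12221]
  H  [+0.07187 +0.05330 +1.00000]
B = K⁻¹H; ‖b₁‖=0.947019, ‖b₂‖=0.947019; λ = 2/(‖b₁‖+‖b₂‖) = 1.055946, sign → tz>0 ⇒ λ=+1.055946
r₁ = λ·B[:,0] = (+0.95108,-0.29947,+0.07589); r₂ = λ·B[:,1] = (+0.29577,+0.95360,+0.05628)
r₃ = r₁×r₂ = (-0.08922,-0.03108,+0.99553); SVD([r₁ r₂ r₃]) → R = UVᵀ:
  R  [+0.95108 +0.29577 -0.08922]
  R  [-0.29947 +0.95360 -0.03108]
  R  [+0.07589 +0.05628 +0.99553]
t = (+0.00724, +0.11286, +1.05595) m
tr R = 2.900209; θ = arccos((tr R − 1)/2) = 0.317226 rad = 18.176°
axis k = ((R−Rᵀ)₃₂, (R−Rᵀ)₁₃, (R−Rᵀ)₂₁) / (2 sinθ) = (+0.140042, -0.264661, -0.954119)
rvec = θ·k = (+0.044425, -0.083957, -0.302672)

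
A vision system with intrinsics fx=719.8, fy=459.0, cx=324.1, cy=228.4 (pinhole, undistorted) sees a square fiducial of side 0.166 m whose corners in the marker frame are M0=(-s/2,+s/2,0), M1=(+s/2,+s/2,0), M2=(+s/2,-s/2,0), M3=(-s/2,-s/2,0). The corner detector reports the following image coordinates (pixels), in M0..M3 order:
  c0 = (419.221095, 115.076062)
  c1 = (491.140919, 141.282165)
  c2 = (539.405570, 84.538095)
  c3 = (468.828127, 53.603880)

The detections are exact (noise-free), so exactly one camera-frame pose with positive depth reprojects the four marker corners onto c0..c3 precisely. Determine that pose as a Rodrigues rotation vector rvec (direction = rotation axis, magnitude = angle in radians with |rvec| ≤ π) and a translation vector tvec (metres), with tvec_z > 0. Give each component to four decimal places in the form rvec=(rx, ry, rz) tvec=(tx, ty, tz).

Intrinsics K: fx=719.8, fy=459.0, cx=324.1, cy=228.4
Marker side s = 0.166 m; corners in marker frame (Z=0):
  M0 = (-0.0830, +0.0830, 0)
  M1 = (+0.0830, +0.0830, 0)
  M2 = (+0.0830, -0.0830, 0)
  M3 = (-0.0830, -0.0830, 0)
Detected image corners:
  c0 = (419.221095, 115.076062) px
  c1 = (491.140919, 141.282165) px
  c2 = (539.405570, 84.538095) px
  c3 = (468.828127, 53.603880) px
Planar DLT: solve 8×8 A·h = b for H (H[2,2]=1):
  H  [+622.54170 -216.34886 +480.50883]
  H  [+211.65814 +371.69881 +99.50331]
  H  [+0.40296 +0.16327 +1.00000]
B = K⁻¹H; ‖b₁‖=0.835100, ‖b₂‖=0.835100; λ = 2/(‖b₁‖+‖b₂‖) = 1.197462, sign → tz>0 ⇒ λ=+1.197462
r₁ = λ·B[:,0] = (+0.81840,+0.31208,+0.48253); r₂ = λ·B[:,1] = (-0.44795,+0.87242,+0.19550)
r₃ = r₁×r₂ = (-0.35995,-0.37615,+0.85378); SVD([r₁ r₂ r₃]) → R = UVᵀ:
  R  [+0.81840 -0.44795 -0.35995]
  R  [+0.31208 +0.87242 -0.37615]
  R  [+0.48253 +0.19550 +0.85378]
t = (+0.26020, -0.33627, +1.19746) m
tr R = 2.544604; θ = arccos((tr R − 1)/2) = 0.688339 rad = 39.439°
axis k = ((R−Rᵀ)₃₂, (R−Rᵀ)₁₃, (R−Rᵀ)₂₁) / (2 sinθ) = (+0.449938, -0.663105, +0.598204)
rvec = θ·k = (+0.309710, -0.456441, +0.411767)

rvec=(0.3097, -0.4564, 0.4118) tvec=(0.2602, -0.3363, 1.1975)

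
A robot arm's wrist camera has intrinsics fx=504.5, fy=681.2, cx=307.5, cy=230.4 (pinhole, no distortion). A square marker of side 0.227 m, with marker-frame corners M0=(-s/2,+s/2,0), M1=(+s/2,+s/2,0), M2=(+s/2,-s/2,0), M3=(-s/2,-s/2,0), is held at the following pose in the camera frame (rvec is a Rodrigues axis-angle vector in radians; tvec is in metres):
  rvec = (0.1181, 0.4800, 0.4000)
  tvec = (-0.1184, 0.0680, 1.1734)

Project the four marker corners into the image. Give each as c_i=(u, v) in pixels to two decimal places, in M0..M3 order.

c0=(206.27, 299.60) c1=(278.67, 359.42) c2=(313.44, 236.31) c3=(235.45, 184.10)

Intrinsics K: fx=504.5, fy=681.2, cx=307.5, cy=230.4
Marker side s = 0.227 m; corners in marker frame (Z=0):
  M0 = (-0.1135, +0.1135, 0)
  M1 = (+0.1135, +0.1135, 0)
  M2 = (+0.1135, -0.1135, 0)
  M3 = (-0.1135, -0.1135, 0)
rvec = (0.1181, 0.4800, 0.4000), |rvec| = θ = 0.63588 rad = 36.433°
Rodrigues: sinθ=0.59389, 1−cosθ=0.19545; R = I + sinθ·[k]× + (1−cosθ)·[k]×²:
    [+0.81129 -0.34618 +0.47113]
    [+0.40098 +0.91592 -0.01749]
    [-0.42547 +0.20311 +0.88189]
t = (-0.1184, 0.0680, 1.1734) m
M0: Pc = R·M0+t = (-0.24977, +0.12644, +1.24474); u = 504.5·(-0.24977)/1.24474 + 307.5 = 206.2659, v = 681.2·(+0.12644)/1.24474 + 230.4 = 299.5984
M1: Pc = R·M1+t = (-0.06561, +0.21747, +1.14816); u = 504.5·(-0.06561)/1.14816 + 307.5 = 278.6710, v = 681.2·(+0.21747)/1.14816 + 230.4 = 359.4231
M2: Pc = R·M2+t = (+0.01297, +0.00956, +1.10206); u = 504.5·(+0.01297)/1.10206 + 307.5 = 313.4388, v = 681.2·(+0.00956)/1.10206 + 230.4 = 236.3062
M3: Pc = R·M3+t = (-0.17119, -0.08147, +1.19864); u = 504.5·(-0.17119)/1.19864 + 307.5 = 235.4472, v = 681.2·(-0.08147)/1.19864 + 230.4 = 184.1005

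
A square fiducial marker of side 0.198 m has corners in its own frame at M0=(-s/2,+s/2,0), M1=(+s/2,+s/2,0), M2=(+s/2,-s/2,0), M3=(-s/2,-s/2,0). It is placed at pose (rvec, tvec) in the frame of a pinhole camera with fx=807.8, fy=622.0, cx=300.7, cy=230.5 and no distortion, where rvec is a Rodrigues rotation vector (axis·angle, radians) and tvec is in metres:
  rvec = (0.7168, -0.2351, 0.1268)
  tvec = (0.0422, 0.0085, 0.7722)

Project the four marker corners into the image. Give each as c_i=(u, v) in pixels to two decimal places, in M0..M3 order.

c0=(228.13, 291.27) c1=(411.98, 292.63) c2=(473.48, 177.92) c3=(260.39, 167.80)

Intrinsics K: fx=807.8, fy=622.0, cx=300.7, cy=230.5
Marker side s = 0.198 m; corners in marker frame (Z=0):
  M0 = (-0.0990, +0.0990, 0)
  M1 = (+0.0990, +0.0990, 0)
  M2 = (+0.0990, -0.0990, 0)
  M3 = (-0.0990, -0.0990, 0)
rvec = (0.7168, -0.2351, 0.1268), |rvec| = θ = 0.76495 rad = 43.829°
Rodrigues: sinθ=0.69250, 1−cosθ=0.27858; R = I + sinθ·[k]× + (1−cosθ)·[k]×²:
    [+0.96603 -0.19502 -0.16956]
    [+0.03456 +0.74773 -0.66310]
    [+0.25611 +0.63472 +0.72907]
t = (0.0422, 0.0085, 0.7722) m
M0: Pc = R·M0+t = (-0.07274, +0.07910, +0.80968); u = 807.8·(-0.07274)/0.80968 + 300.7 = 228.1250, v = 622.0·(+0.07910)/0.80968 + 230.5 = 291.2677
M1: Pc = R·M1+t = (+0.11853, +0.08595, +0.86039); u = 807.8·(+0.11853)/0.86039 + 300.7 = 411.9848, v = 622.0·(+0.08595)/0.86039 + 230.5 = 292.6332
M2: Pc = R·M2+t = (+0.15714, -0.06210, +0.73472); u = 807.8·(+0.15714)/0.73472 + 300.7 = 473.4753, v = 622.0·(-0.06210)/0.73472 + 230.5 = 177.9239
M3: Pc = R·M3+t = (-0.03413, -0.06895, +0.68401); u = 807.8·(-0.03413)/0.68401 + 300.7 = 260.3932, v = 622.0·(-0.06895)/0.68401 + 230.5 = 167.8036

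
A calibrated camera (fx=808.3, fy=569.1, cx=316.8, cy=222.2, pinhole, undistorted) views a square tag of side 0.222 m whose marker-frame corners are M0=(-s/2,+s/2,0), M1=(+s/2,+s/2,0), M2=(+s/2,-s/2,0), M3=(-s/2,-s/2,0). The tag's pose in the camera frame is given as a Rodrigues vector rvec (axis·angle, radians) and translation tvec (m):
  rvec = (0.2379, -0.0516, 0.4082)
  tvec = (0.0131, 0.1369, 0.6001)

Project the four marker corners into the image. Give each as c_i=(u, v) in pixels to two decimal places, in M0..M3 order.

c0=(141.63, 401.01) c1=(406.63, 471.90) c2=(536.12, 300.79) c3=(253.30, 217.27)

Intrinsics K: fx=808.3, fy=569.1, cx=316.8, cy=222.2
Marker side s = 0.222 m; corners in marker frame (Z=0):
  M0 = (-0.1110, +0.1110, 0)
  M1 = (+0.1110, +0.1110, 0)
  M2 = (+0.1110, -0.1110, 0)
  M3 = (-0.1110, -0.1110, 0)
rvec = (0.2379, -0.0516, 0.4082), |rvec| = θ = 0.47527 rad = 27.231°
Rodrigues: sinθ=0.45758, 1−cosθ=0.11083; R = I + sinθ·[k]× + (1−cosθ)·[k]×²:
    [+0.91694 -0.39903 -0.00203]
    [+0.38698 +0.89047 -0.23938]
    [+0.09733 +0.21871 +0.97092]
t = (0.0131, 0.1369, 0.6001) m
M0: Pc = R·M0+t = (-0.13297, +0.19279, +0.61357); u = 808.3·(-0.13297)/0.61357 + 316.8 = 141.6273, v = 569.1·(+0.19279)/0.61357 + 222.2 = 401.0138
M1: Pc = R·M1+t = (+0.07059, +0.27870, +0.63518); u = 808.3·(+0.07059)/0.63518 + 316.8 = 406.6267, v = 569.1·(+0.27870)/0.63518 + 222.2 = 471.9036
M2: Pc = R·M2+t = (+0.15917, +0.08101, +0.58663); u = 808.3·(+0.15917)/0.58663 + 316.8 = 536.1197, v = 569.1·(+0.08101)/0.58663 + 222.2 = 300.7920
M3: Pc = R·M3+t = (-0.04439, -0.00490, +0.56502); u = 808.3·(-0.04439)/0.56502 + 316.8 = 253.3001, v = 569.1·(-0.00490)/0.56502 + 222.2 = 217.2671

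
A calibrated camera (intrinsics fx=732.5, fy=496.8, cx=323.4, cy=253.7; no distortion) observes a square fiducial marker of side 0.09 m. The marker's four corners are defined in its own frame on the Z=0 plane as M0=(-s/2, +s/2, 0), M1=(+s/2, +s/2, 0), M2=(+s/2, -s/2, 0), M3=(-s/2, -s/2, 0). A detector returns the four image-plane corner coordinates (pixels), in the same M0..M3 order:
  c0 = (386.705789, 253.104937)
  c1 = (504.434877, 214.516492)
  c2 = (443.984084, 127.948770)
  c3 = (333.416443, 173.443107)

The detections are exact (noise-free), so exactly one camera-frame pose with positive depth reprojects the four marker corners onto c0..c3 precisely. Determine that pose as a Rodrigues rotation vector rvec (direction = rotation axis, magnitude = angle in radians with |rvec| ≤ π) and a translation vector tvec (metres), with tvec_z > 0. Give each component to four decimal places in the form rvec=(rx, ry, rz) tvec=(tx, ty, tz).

rvec=(0.0200, 0.5297, -0.4327) tvec=(0.0601, -0.0593, 0.4842)

Intrinsics K: fx=732.5, fy=496.8, cx=323.4, cy=253.7
Marker side s = 0.09 m; corners in marker frame (Z=0):
  M0 = (-0.0450, +0.0450, 0)
  M1 = (+0.0450, +0.0450, 0)
  M2 = (+0.0450, -0.0450, 0)
  M3 = (-0.0450, -0.0450, 0)
Detected image corners:
  c0 = (386.705789, 253.104937) px
  c1 = (504.434877, 214.516492) px
  c2 = (443.984084, 127.948770) px
  c3 = (333.416443, 173.443107) px
Planar DLT: solve 8×8 A·h = b for H (H[2,2]=1):
  H  [+842.90995 +551.05758 +414.27577]
  H  [-663.36212 +885.32439 +192.86304]
  H  [-1.01901 -0.18941 +1.00000]
B = K⁻¹H; ‖b₁‖=2.065052, ‖b₂‖=2.065052; λ = 2/(‖b₁‖+‖b₂‖) = 0.484249, sign → tz>0 ⇒ λ=+0.484249
r₁ = λ·B[:,0] = (+0.77510,-0.39461,-0.49346); r₂ = λ·B[:,1] = (+0.40479,+0.90980,-0.09172)
r₃ = r₁×r₂ = (+0.48514,-0.12866,+0.86492); SVD([r₁ r₂ r₃]) → R = UVᵀ:
  R  [+0.77510 +0.40479 +0.48514]
  R  [-0.39461 +0.90980 -0.12866]
  R  [-0.49346 -0.09172 +0.86492]
t = (+0.06008, -0.05930, +0.48425) m
tr R = 2.549820; θ = arccos((tr R − 1)/2) = 0.684224 rad = 39.203°
axis k = ((R−Rᵀ)₃₂, (R−Rᵀ)₁₃, (R−Rᵀ)₂₁) / (2 sinθ) = (+0.029219, +0.774116, -0.632369)
rvec = θ·k = (+0.019992, +0.529669, -0.432682)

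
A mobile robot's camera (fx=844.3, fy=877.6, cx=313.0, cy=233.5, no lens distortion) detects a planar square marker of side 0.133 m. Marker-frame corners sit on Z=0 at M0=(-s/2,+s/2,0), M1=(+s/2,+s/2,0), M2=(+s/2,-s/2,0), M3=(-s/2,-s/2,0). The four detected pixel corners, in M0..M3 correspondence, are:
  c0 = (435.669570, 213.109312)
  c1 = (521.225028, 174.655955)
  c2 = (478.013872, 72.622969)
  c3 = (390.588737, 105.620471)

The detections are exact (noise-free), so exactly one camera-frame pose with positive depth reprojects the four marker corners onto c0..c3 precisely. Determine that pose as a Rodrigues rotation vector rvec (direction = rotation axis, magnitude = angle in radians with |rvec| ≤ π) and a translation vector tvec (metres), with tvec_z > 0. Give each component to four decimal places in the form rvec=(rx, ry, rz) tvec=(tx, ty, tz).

Intrinsics K: fx=844.3, fy=877.6, cx=313.0, cy=233.5
Marker side s = 0.133 m; corners in marker frame (Z=0):
  M0 = (-0.0665, +0.0665, 0)
  M1 = (+0.0665, +0.0665, 0)
  M2 = (+0.0665, -0.0665, 0)
  M3 = (-0.0665, -0.0665, 0)
Detected image corners:
  c0 = (435.669570, 213.109312) px
  c1 = (521.225028, 174.655955) px
  c2 = (478.013872, 72.622969) px
  c3 = (390.588737, 105.620471) px
Planar DLT: solve 8×8 A·h = b for H (H[2,2]=1):
  H  [+824.07302 +317.23637 +457.42253]
  H  [-214.69483 +782.65767 +140.93917]
  H  [+0.38073 -0.03180 +1.00000]
B = K⁻¹H; ‖b₁‖=0.980655, ‖b₂‖=0.980655; λ = 2/(‖b₁‖+‖b₂‖) = 1.019727, sign → tz>0 ⇒ λ=+1.019727
r₁ = λ·B[:,0] = (+0.85137,-0.35276,+0.38824); r₂ = λ·B[:,1] = (+0.39517,+0.91804,-0.03242)
r₃ = r₁×r₂ = (-0.34498,+0.18102,+0.92099); SVD([r₁ r₂ r₃]) → R = UVᵀ:
  R  [+0.85137 +0.39517 -0.34498]
  R  [-0.35276 +0.91804 +0.18102]
  R  [+0.38824 -0.03242 +0.92099]
t = (+0.17443, -0.10755, +1.01973) m
tr R = 2.690391; θ = arccos((tr R − 1)/2) = 0.563865 rad = 32.307°
axis k = ((R−Rᵀ)₃₂, (R−Rᵀ)₁₃, (R−Rᵀ)₂₁) / (2 sinθ) = (-0.199686, -0.685950, -0.699713)
rvec = θ·k = (-0.112596, -0.386783, -0.394544)

rvec=(-0.1126, -0.3868, -0.3945) tvec=(0.1744, -0.1076, 1.0197)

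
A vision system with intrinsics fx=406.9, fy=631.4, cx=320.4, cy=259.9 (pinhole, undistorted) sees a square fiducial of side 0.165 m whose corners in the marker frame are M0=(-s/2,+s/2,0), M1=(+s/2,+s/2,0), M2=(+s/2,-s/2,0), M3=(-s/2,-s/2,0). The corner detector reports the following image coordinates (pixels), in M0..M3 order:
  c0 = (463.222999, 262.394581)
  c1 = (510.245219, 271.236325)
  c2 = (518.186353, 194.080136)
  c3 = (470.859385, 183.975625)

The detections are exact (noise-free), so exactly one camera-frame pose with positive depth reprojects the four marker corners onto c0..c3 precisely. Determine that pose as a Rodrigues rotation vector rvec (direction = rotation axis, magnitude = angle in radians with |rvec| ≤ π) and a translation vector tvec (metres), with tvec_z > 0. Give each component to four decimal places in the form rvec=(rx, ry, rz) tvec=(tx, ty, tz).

rvec=(0.0798, -0.1180, 0.1201) tvec=(0.5571, -0.0669, 1.3304)

Intrinsics K: fx=406.9, fy=631.4, cx=320.4, cy=259.9
Marker side s = 0.165 m; corners in marker frame (Z=0):
  M0 = (-0.0825, +0.0825, 0)
  M1 = (+0.0825, +0.0825, 0)
  M2 = (+0.0825, -0.0825, 0)
  M3 = (-0.0825, -0.0825, 0)
Detected image corners:
  c0 = (463.222999, 262.394581) px
  c1 = (510.245219, 271.236325) px
  c2 = (518.186353, 194.080136) px
  c3 = (470.859385, 183.975625) px
Planar DLT: solve 8×8 A·h = b for H (H[2,2]=1):
  H  [+330.92838 -20.56874 +490.78963]
  H  [+78.31254 +483.78781 +228.13177]
  H  [+0.09177 +0.05430 +1.00000]
B = K⁻¹H; ‖b₁‖=0.751655, ‖b₂‖=0.751655; λ = 2/(‖b₁‖+‖b₂‖) = 1.330397, sign → tz>0 ⇒ λ=+1.330397
r₁ = λ·B[:,0] = (+0.98586,+0.11475,+0.12209); r₂ = λ·B[:,1] = (-0.12414,+0.98963,+0.07225)
r₃ = r₁×r₂ = (-0.11254,-0.08638,+0.98989); SVD([r₁ r₂ r₃]) → R = UVᵀ:
  R  [+0.98586 -0.12414 -0.11254]
  R  [+0.11475 +0.98963 -0.08638]
  R  [+0.12209 +0.07225 +0.98989]
t = (+0.55710, -0.06694, +1.33040) m
tr R = 2.965380; θ = arccos((tr R − 1)/2) = 0.186334 rad = 10.676°
axis k = ((R−Rᵀ)₃₂, (R−Rᵀ)₁₃, (R−Rᵀ)₂₁) / (2 sinθ) = (+0.428121, -0.633251, +0.644752)
rvec = θ·k = (+0.079774, -0.117996, +0.120140)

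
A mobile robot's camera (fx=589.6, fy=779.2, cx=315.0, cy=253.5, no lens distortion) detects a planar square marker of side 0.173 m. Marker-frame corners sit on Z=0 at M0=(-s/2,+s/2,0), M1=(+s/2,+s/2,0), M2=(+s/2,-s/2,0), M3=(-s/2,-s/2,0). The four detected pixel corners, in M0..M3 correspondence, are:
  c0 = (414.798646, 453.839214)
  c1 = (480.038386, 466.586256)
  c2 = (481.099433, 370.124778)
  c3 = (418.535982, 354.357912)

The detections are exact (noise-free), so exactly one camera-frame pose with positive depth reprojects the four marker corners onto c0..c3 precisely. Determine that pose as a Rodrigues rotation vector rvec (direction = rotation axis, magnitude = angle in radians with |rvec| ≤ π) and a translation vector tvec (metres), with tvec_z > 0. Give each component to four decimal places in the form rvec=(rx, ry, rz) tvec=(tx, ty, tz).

rvec=(-0.3096, -0.3310, 0.1621) tvec=(0.3151, 0.2787, 1.3842)

Intrinsics K: fx=589.6, fy=779.2, cx=315.0, cy=253.5
Marker side s = 0.173 m; corners in marker frame (Z=0):
  M0 = (-0.0865, +0.0865, 0)
  M1 = (+0.0865, +0.0865, 0)
  M2 = (+0.0865, -0.0865, 0)
  M3 = (-0.0865, -0.0865, 0)
Detected image corners:
  c0 = (414.798646, 453.839214) px
  c1 = (480.038386, 466.586256) px
  c2 = (481.099433, 370.124778) px
  c3 = (418.535982, 354.357912) px
Planar DLT: solve 8×8 A·h = b for H (H[2,2]=1):
  H  [+464.43157 -118.75685 +449.22898]
  H  [+169.86583 +469.87170 +410.36588]
  H  [+0.21224 -0.23412 +1.00000]
B = K⁻¹H; ‖b₁‖=0.722449, ‖b₂‖=0.722449; λ = 2/(‖b₁‖+‖b₂‖) = 1.384181, sign → tz>0 ⇒ λ=+1.384181
r₁ = λ·B[:,0] = (+0.93337,+0.20618,+0.29378); r₂ = λ·B[:,1] = (-0.10567,+0.94012,-0.32407)
r₃ = r₁×r₂ = (-0.34300,+0.27143,+0.89926); SVD([r₁ r₂ r₃]) → R = UVᵀ:
  R  [+0.93337 -0.10567 -0.34300]
  R  [+0.20618 +0.94012 +0.27143]
  R  [+0.29378 -0.32407 +0.89926]
t = (+0.31512, +0.27866, +1.38418) m
tr R = 2.772752; θ = arccos((tr R − 1)/2) = 0.481338 rad = 27.579°
axis k = ((R−Rᵀ)₃₂, (R−Rᵀ)₁₃, (R−Rᵀ)₂₁) / (2 sinθ) = (-0.643132, -0.687718, +0.336787)
rvec = θ·k = (-0.309564, -0.331025, +0.162108)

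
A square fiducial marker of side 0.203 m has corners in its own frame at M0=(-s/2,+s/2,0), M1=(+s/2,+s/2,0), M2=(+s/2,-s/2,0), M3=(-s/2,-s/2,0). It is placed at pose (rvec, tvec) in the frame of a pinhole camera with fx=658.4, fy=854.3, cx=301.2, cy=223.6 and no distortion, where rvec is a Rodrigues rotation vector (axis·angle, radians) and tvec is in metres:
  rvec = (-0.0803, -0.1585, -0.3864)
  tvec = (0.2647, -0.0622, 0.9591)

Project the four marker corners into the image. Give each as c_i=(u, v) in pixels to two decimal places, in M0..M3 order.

Intrinsics K: fx=658.4, fy=854.3, cx=301.2, cy=223.6
Marker side s = 0.203 m; corners in marker frame (Z=0):
  M0 = (-0.1015, +0.1015, 0)
  M1 = (+0.1015, +0.1015, 0)
  M2 = (+0.1015, -0.1015, 0)
  M3 = (-0.1015, -0.1015, 0)
rvec = (-0.0803, -0.1585, -0.3864), |rvec| = θ = 0.42529 rad = 24.368°
Rodrigues: sinθ=0.41259, 1−cosθ=0.08908; R = I + sinθ·[k]× + (1−cosθ)·[k]×²:
    [+0.91409 +0.38112 -0.13848]
    [-0.36859 +0.92329 +0.10806]
    [+0.16905 -0.04774 +0.98445]
t = (0.2647, -0.0622, 0.9591) m
M0: Pc = R·M0+t = (+0.21060, +0.06893, +0.93710); u = 658.4·(+0.21060)/0.93710 + 301.2 = 449.1693, v = 854.3·(+0.06893)/0.93710 + 223.6 = 286.4358
M1: Pc = R·M1+t = (+0.39616, -0.00590, +0.97141); u = 658.4·(+0.39616)/0.97141 + 301.2 = 569.7108, v = 854.3·(-0.00590)/0.97141 + 223.6 = 218.4133
M2: Pc = R·M2+t = (+0.31880, -0.19333, +0.98110); u = 658.4·(+0.31880)/0.98110 + 301.2 = 515.1381, v = 854.3·(-0.19333)/0.98110 + 223.6 = 55.2609
M3: Pc = R·M3+t = (+0.13324, -0.11850, +0.94679); u = 658.4·(+0.13324)/0.94679 + 301.2 = 393.8525, v = 854.3·(-0.11850)/0.94679 + 223.6 = 116.6737

c0=(449.17, 286.44) c1=(569.71, 218.41) c2=(515.14, 55.26) c3=(393.85, 116.67)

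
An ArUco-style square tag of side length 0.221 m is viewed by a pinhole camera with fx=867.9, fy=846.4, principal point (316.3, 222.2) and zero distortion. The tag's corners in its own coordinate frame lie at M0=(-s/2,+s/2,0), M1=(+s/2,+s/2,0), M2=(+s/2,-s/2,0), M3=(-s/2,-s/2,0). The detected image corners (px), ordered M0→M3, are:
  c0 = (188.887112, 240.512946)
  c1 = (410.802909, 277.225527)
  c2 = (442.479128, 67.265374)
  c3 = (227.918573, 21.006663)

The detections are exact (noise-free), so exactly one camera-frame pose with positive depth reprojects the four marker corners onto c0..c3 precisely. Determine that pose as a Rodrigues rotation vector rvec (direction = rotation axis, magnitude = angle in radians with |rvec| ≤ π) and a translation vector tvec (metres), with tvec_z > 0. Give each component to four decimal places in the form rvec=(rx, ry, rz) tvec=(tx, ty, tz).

Intrinsics K: fx=867.9, fy=846.4, cx=316.3, cy=222.2
Marker side s = 0.221 m; corners in marker frame (Z=0):
  M0 = (-0.1105, +0.1105, 0)
  M1 = (+0.1105, +0.1105, 0)
  M2 = (+0.1105, -0.1105, 0)
  M3 = (-0.1105, -0.1105, 0)
Detected image corners:
  c0 = (188.887112, 240.512946) px
  c1 = (410.802909, 277.225527) px
  c2 = (442.479128, 67.265374) px
  c3 = (227.918573, 21.006663) px
Planar DLT: solve 8×8 A·h = b for H (H[2,2]=1):
  H  [+1058.29392 -196.48097 +320.44540]
  H  [+221.87457 +953.49379 +150.63569]
  H  [+0.22362 -0.11628 +1.00000]
B = K⁻¹H; ‖b₁‖=1.177350, ‖b₂‖=1.177350; λ = 2/(‖b₁‖+‖b₂‖) = 0.849365, sign → tz>0 ⇒ λ=+0.849365
r₁ = λ·B[:,0] = (+0.96647,+0.17279,+0.18994); r₂ = λ·B[:,1] = (-0.15629,+0.98276,-0.09876)
r₃ = r₁×r₂ = (-0.20373,+0.06576,+0.97682); SVD([r₁ r₂ r₃]) → R = UVᵀ:
  R  [+0.96647 -0.15629 -0.20373]
  R  [+0.17279 +0.98276 +0.06576]
  R  [+0.18994 -0.09876 +0.97682]
t = (+0.00406, -0.07182, +0.84937) m
tr R = 2.926050; θ = arccos((tr R − 1)/2) = 0.272783 rad = 15.629°
axis k = ((R−Rᵀ)₃₂, (R−Rᵀ)₁₃, (R−Rᵀ)₂₁) / (2 sinθ) = (-0.305338, -0.730594, +0.610738)
rvec = θ·k = (-0.083291, -0.199294, +0.166599)

rvec=(-0.0833, -0.1993, 0.1666) tvec=(0.0041, -0.0718, 0.8494)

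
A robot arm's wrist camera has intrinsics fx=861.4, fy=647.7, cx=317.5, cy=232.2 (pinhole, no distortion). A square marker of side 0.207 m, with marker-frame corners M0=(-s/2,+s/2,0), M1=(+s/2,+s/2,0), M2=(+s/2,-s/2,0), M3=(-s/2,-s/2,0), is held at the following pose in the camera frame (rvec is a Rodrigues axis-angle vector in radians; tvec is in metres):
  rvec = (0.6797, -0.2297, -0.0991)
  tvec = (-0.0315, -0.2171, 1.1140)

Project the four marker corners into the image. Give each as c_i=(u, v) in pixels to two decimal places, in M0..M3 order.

c0=(220.87, 165.34) c1=(368.23, 148.89) c2=(371.79, 41.37) c3=(205.82, 56.07)

Intrinsics K: fx=861.4, fy=647.7, cx=317.5, cy=232.2
Marker side s = 0.207 m; corners in marker frame (Z=0):
  M0 = (-0.1035, +0.1035, 0)
  M1 = (+0.1035, +0.1035, 0)
  M2 = (+0.1035, -0.1035, 0)
  M3 = (-0.1035, -0.1035, 0)
rvec = (0.6797, -0.2297, -0.0991), |rvec| = θ = 0.72428 rad = 41.498°
Rodrigues: sinθ=0.66259, 1−cosθ=0.25102; R = I + sinθ·[k]× + (1−cosθ)·[k]×²:
    [+0.97005 +0.01595 -0.24237]
    [-0.16537 +0.77423 -0.61092]
    [+0.17791 +0.63271 +0.75368]
t = (-0.0315, -0.2171, 1.1140) m
M0: Pc = R·M0+t = (-0.13025, -0.11985, +1.16107); u = 861.4·(-0.13025)/1.16107 + 317.5 = 220.8677, v = 647.7·(-0.11985)/1.16107 + 232.2 = 165.3412
M1: Pc = R·M1+t = (+0.07055, -0.15408, +1.19790); u = 861.4·(+0.07055)/1.19790 + 317.5 = 368.2329, v = 647.7·(-0.15408)/1.19790 + 232.2 = 148.8876
M2: Pc = R·M2+t = (+0.06725, -0.31435, +1.06693); u = 861.4·(+0.06725)/1.06693 + 317.5 = 371.7950, v = 647.7·(-0.31435)/1.06693 + 232.2 = 41.3685
M3: Pc = R·M3+t = (-0.13355, -0.28012, +1.03010); u = 861.4·(-0.13355)/1.03010 + 317.5 = 205.8207, v = 647.7·(-0.28012)/1.03010 + 232.2 = 56.0702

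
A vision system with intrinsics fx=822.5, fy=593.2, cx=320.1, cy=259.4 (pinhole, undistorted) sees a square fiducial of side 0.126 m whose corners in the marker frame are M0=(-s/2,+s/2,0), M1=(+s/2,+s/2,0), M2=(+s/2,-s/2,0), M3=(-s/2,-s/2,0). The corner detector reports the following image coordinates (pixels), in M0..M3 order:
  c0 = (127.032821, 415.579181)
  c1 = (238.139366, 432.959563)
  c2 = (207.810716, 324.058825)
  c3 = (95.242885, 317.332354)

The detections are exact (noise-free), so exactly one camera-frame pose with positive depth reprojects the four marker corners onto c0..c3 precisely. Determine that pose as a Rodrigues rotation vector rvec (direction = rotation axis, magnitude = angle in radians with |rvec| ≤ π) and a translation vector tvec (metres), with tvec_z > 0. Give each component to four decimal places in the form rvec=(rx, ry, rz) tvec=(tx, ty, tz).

rvec=(0.2709, 0.6009, -0.0848) tvec=(-0.1258, 0.1275, 0.6643)

Intrinsics K: fx=822.5, fy=593.2, cx=320.1, cy=259.4
Marker side s = 0.126 m; corners in marker frame (Z=0):
  M0 = (-0.0630, +0.0630, 0)
  M1 = (+0.0630, +0.0630, 0)
  M2 = (+0.0630, -0.0630, 0)
  M3 = (-0.0630, -0.0630, 0)
Detected image corners:
  c0 = (127.032821, 415.579181) px
  c1 = (238.139366, 432.959563) px
  c2 = (207.810716, 324.058825) px
  c3 = (95.242885, 317.332354) px
Planar DLT: solve 8×8 A·h = b for H (H[2,2]=1):
  H  [+744.45324 +303.85782 +164.37455]
  H  [-222.31452 +946.92100 +373.27146]
  H  [-0.85611 +0.34146 +1.00000]
B = K⁻¹H; ‖b₁‖=1.505420, ‖b₂‖=1.505420; λ = 2/(‖b₁‖+‖b₂‖) = 0.664266, sign → tz>0 ⇒ λ=+0.664266
r₁ = λ·B[:,0] = (+0.82256,-0.00027,-0.56869); r₂ = λ·B[:,1] = (+0.15713,+0.96118,+0.22682)
r₃ = r₁×r₂ = (+0.54655,-0.27593,+0.79066); SVD([r₁ r₂ r₃]) → R = UVᵀ:
  R  [+0.82256 +0.15713 +0.54655]
  R  [-0.00027 +0.96118 -0.27593]
  R  [-0.56869 +0.22682 +0.79066]
t = (-0.12577, +0.12751, +0.66427) m
tr R = 2.574398; θ = arccos((tr R − 1)/2) = 0.664543 rad = 38.075°
axis k = ((R−Rᵀ)₃₂, (R−Rᵀ)₁₃, (R−Rᵀ)₂₁) / (2 sinθ) = (+0.407611, +0.904195, -0.127612)
rvec = θ·k = (+0.270875, +0.600876, -0.084804)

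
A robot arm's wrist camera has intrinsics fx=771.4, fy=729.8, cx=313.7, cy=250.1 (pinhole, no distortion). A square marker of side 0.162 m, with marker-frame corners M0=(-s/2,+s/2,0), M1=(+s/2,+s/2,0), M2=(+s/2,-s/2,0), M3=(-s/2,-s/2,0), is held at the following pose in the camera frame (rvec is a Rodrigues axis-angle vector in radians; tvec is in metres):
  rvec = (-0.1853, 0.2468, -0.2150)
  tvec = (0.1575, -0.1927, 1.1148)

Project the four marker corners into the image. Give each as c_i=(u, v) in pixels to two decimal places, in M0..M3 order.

Intrinsics K: fx=771.4, fy=729.8, cx=313.7, cy=250.1
Marker side s = 0.162 m; corners in marker frame (Z=0):
  M0 = (-0.0810, +0.0810, 0)
  M1 = (+0.0810, +0.0810, 0)
  M2 = (+0.0810, -0.0810, 0)
  M3 = (-0.0810, -0.0810, 0)
rvec = (-0.1853, 0.2468, -0.2150), |rvec| = θ = 0.37613 rad = 21.550°
Rodrigues: sinθ=0.36732, 1−cosθ=0.06991; R = I + sinθ·[k]× + (1−cosθ)·[k]×²:
    [+0.94706 +0.18737 +0.26071]
    [-0.23256 +0.96019 +0.15474]
    [-0.22134 -0.20718 +0.95294]
t = (0.1575, -0.1927, 1.1148) m
M0: Pc = R·M0+t = (+0.09596, -0.09609, +1.11595); u = 771.4·(+0.09596)/1.11595 + 313.7 = 380.0359, v = 729.8·(-0.09609)/1.11595 + 250.1 = 187.2618
M1: Pc = R·M1+t = (+0.24939, -0.13376, +1.08009); u = 771.4·(+0.24939)/1.08009 + 313.7 = 491.8134, v = 729.8·(-0.13376)/1.08009 + 250.1 = 159.7190
M2: Pc = R·M2+t = (+0.21904, -0.28931, +1.11365); u = 771.4·(+0.21904)/1.11365 + 313.7 = 465.4201, v = 729.8·(-0.28931)/1.11365 + 250.1 = 60.5071
M3: Pc = R·M3+t = (+0.06561, -0.25164, +1.14951); u = 771.4·(+0.06561)/1.14951 + 313.7 = 357.7296, v = 729.8·(-0.25164)/1.14951 + 250.1 = 90.3403

c0=(380.04, 187.26) c1=(491.81, 159.72) c2=(465.42, 60.51) c3=(357.73, 90.34)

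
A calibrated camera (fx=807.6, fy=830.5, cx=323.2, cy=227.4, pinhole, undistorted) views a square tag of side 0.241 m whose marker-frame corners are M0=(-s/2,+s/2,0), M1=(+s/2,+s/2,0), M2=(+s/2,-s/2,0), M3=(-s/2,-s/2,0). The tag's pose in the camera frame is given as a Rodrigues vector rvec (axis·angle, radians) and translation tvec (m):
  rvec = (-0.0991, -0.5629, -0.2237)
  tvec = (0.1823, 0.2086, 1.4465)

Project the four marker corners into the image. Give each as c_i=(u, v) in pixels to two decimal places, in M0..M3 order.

c0=(388.72, 436.96) c1=(489.23, 394.63) c2=(457.95, 265.52) c3=(355.07, 295.52)

Intrinsics K: fx=807.6, fy=830.5, cx=323.2, cy=227.4
Marker side s = 0.241 m; corners in marker frame (Z=0):
  M0 = (-0.1205, +0.1205, 0)
  M1 = (+0.1205, +0.1205, 0)
  M2 = (+0.1205, -0.1205, 0)
  M3 = (-0.1205, -0.1205, 0)
rvec = (-0.0991, -0.5629, -0.2237), |rvec| = θ = 0.61377 rad = 35.167°
Rodrigues: sinθ=0.57596, 1−cosθ=0.18252; R = I + sinθ·[k]× + (1−cosθ)·[k]×²:
    [+0.82224 +0.23694 -0.51748]
    [-0.18289 +0.97100 +0.15400]
    [+0.53896 -0.03199 +0.84173]
t = (0.1823, 0.2086, 1.4465) m
M0: Pc = R·M0+t = (+0.11177, +0.34764, +1.37770); u = 807.6·(+0.11177)/1.37770 + 323.2 = 388.7201, v = 830.5·(+0.34764)/1.37770 + 227.4 = 436.9649
M1: Pc = R·M1+t = (+0.30993, +0.30357, +1.50759); u = 807.6·(+0.30993)/1.50759 + 323.2 = 489.2270, v = 830.5·(+0.30357)/1.50759 + 227.4 = 394.6287
M2: Pc = R·M2+t = (+0.25283, +0.06956, +1.51530); u = 807.6·(+0.25283)/1.51530 + 323.2 = 457.9483, v = 830.5·(+0.06956)/1.51530 + 227.4 = 265.5224
M3: Pc = R·M3+t = (+0.05467, +0.11363, +1.38541); u = 807.6·(+0.05467)/1.38541 + 323.2 = 355.0681, v = 830.5·(+0.11363)/1.38541 + 227.4 = 295.5187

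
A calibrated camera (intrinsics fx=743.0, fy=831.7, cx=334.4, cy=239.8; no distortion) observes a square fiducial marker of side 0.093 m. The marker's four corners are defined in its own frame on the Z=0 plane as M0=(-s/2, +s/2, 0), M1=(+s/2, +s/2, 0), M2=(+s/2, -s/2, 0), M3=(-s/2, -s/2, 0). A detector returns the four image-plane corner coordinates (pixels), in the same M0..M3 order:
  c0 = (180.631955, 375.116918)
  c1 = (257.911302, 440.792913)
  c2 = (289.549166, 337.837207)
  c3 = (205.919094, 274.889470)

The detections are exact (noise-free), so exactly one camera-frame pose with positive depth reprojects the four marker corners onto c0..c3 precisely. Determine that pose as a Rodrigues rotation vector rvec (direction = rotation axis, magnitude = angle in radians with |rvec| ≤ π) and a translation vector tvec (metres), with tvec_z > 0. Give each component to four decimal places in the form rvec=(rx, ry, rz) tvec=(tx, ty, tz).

Intrinsics K: fx=743.0, fy=831.7, cx=334.4, cy=239.8
Marker side s = 0.093 m; corners in marker frame (Z=0):
  M0 = (-0.0465, +0.0465, 0)
  M1 = (+0.0465, +0.0465, 0)
  M2 = (+0.0465, -0.0465, 0)
  M3 = (-0.0465, -0.0465, 0)
Detected image corners:
  c0 = (180.631955, 375.116918) px
  c1 = (257.911302, 440.792913) px
  c2 = (289.549166, 337.837207) px
  c3 = (205.919094, 274.889470) px
Planar DLT: solve 8×8 A·h = b for H (H[2,2]=1):
  H  [+706.53973 -162.54000 +231.83672]
  H  [+450.88702 +1309.78941 +357.59077]
  H  [-0.67492 +0.61000 +1.00000]
B = K⁻¹H; ‖b₁‖=1.603909, ‖b₂‖=1.603909; λ = 2/(‖b₁‖+‖b₂‖) = 0.623477, sign → tz>0 ⇒ λ=+0.623477
r₁ = λ·B[:,0] = (+0.78227,+0.45933,-0.42080); r₂ = λ·B[:,1] = (-0.30756,+0.87222,+0.38032)
r₃ = r₁×r₂ = (+0.54172,-0.16809,+0.82358); SVD([r₁ r₂ r₃]) → R = UVᵀ:
  R  [+0.78227 -0.30756 +0.54172]
  R  [+0.45933 +0.87222 -0.16809]
  R  [-0.42080 +0.38032 +0.82358]
t = (-0.08606, +0.08830, +0.62348) m
tr R = 2.478066; θ = arccos((tr R − 1)/2) = 0.739163 rad = 42.351°
axis k = ((R−Rᵀ)₃₂, (R−Rᵀ)₁₃, (R−Rᵀ)₂₁) / (2 sinθ) = (+0.407034, +0.714384, +0.569191)
rvec = θ·k = (+0.300864, +0.528046, +0.420725)

rvec=(0.3009, 0.5280, 0.4207) tvec=(-0.0861, 0.0883, 0.6235)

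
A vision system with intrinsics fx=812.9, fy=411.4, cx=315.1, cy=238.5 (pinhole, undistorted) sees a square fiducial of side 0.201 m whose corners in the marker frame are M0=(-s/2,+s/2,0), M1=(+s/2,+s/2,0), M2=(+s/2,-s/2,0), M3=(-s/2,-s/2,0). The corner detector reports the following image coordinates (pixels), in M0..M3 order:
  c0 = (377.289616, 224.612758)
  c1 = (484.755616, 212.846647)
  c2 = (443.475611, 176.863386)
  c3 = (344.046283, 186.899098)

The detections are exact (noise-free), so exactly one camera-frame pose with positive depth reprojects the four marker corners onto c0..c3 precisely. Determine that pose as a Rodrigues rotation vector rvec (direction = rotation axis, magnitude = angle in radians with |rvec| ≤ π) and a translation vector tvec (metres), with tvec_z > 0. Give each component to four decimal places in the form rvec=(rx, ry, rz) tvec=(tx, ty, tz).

rvec=(-0.7131, -0.0793, -0.2631) tvec=(0.1785, -0.1418, 1.4947)

Intrinsics K: fx=812.9, fy=411.4, cx=315.1, cy=238.5
Marker side s = 0.201 m; corners in marker frame (Z=0):
  M0 = (-0.1005, +0.1005, 0)
  M1 = (+0.1005, +0.1005, 0)
  M2 = (+0.1005, -0.1005, 0)
  M3 = (-0.1005, -0.1005, 0)
Detected image corners:
  c0 = (377.289616, 224.612758) px
  c1 = (484.755616, 212.846647) px
  c2 = (443.475611, 176.863386) px
  c3 = (344.046283, 186.899098) px
Planar DLT: solve 8×8 A·h = b for H (H[2,2]=1):
  H  [+558.26738 +10.19162 +412.15576]
  H  [-32.45591 +98.08126 +199.45885]
  H  [+0.10780 -0.42534 +1.00000]
B = K⁻¹H; ‖b₁‖=0.669031, ‖b₂‖=0.669031; λ = 2/(‖b₁‖+‖b₂‖) = 1.494699, sign → tz>0 ⇒ λ=+1.494699
r₁ = λ·B[:,0] = (+0.96404,-0.21133,+0.16113); r₂ = λ·B[:,1] = (+0.26517,+0.72491,-0.63575)
r₃ = r₁×r₂ = (+0.01755,+0.65562,+0.75489); SVD([r₁ r₂ r₃]) → R = UVᵀ:
  R  [+0.96404 +0.26517 +0.01755]
  R  [-0.21133 +0.72491 +0.65562]
  R  [+0.16113 -0.63575 +0.75489]
t = (+0.17846, -0.14184, +1.49470) m
tr R = 2.443840; θ = arccos((tr R − 1)/2) = 0.764223 rad = 43.787°
axis k = ((R−Rᵀ)₃₂, (R−Rᵀ)₁₃, (R−Rᵀ)₂₁) / (2 sinθ) = (-0.933107, -0.103750, -0.344308)
rvec = θ·k = (-0.713102, -0.079288, -0.263128)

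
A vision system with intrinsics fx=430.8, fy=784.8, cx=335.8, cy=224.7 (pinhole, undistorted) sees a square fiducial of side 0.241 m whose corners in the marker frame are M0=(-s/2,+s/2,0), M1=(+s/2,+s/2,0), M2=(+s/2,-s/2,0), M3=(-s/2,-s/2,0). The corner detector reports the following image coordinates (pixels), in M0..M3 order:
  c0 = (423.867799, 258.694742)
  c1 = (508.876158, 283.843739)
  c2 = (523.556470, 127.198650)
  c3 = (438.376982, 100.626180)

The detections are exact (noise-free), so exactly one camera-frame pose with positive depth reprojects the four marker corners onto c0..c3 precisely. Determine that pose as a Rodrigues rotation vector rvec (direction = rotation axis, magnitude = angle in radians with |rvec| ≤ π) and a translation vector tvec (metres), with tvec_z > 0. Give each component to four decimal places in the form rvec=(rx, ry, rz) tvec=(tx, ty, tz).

Intrinsics K: fx=430.8, fy=784.8, cx=335.8, cy=224.7
Marker side s = 0.241 m; corners in marker frame (Z=0):
  M0 = (-0.1205, +0.1205, 0)
  M1 = (+0.1205, +0.1205, 0)
  M2 = (+0.1205, -0.1205, 0)
  M3 = (-0.1205, -0.1205, 0)
Detected image corners:
  c0 = (423.867799, 258.694742) px
  c1 = (508.876158, 283.843739) px
  c2 = (523.556470, 127.198650) px
  c3 = (438.376982, 100.626180) px
Planar DLT: solve 8×8 A·h = b for H (H[2,2]=1):
  H  [+369.74660 -53.75054 +473.83704]
  H  [+114.07484 +655.68930 +192.78194]
  H  [+0.03517 +0.01438 +1.00000]
B = K⁻¹H; ‖b₁‖=0.842539, ‖b₂‖=0.842539; λ = 2/(‖b₁‖+‖b₂‖) = 1.186889, sign → tz>0 ⇒ λ=+1.186889
r₁ = λ·B[:,0] = (+0.98614,+0.16057,+0.04175); r₂ = λ·B[:,1] = (-0.16139,+0.98674,+0.01706)
r₃ = r₁×r₂ = (-0.03845,-0.02357,+0.99898); SVD([r₁ r₂ r₃]) → R = UVᵀ:
  R  [+0.98614 -0.16139 -0.03845]
  R  [+0.16057 +0.98674 -0.02357]
  R  [+0.04175 +0.01706 +0.99898]
t = (+0.38030, -0.04827, +1.18689) m
tr R = 2.971867; θ = arccos((tr R − 1)/2) = 0.167925 rad = 9.621°
axis k = ((R−Rᵀ)₃₂, (R−Rᵀ)₁₃, (R−Rᵀ)₂₁) / (2 sinθ) = (+0.121546, -0.239922, +0.963153)
rvec = θ·k = (+0.020411, -0.040289, +0.161737)

rvec=(0.0204, -0.0403, 0.1617) tvec=(0.3803, -0.0483, 1.1869)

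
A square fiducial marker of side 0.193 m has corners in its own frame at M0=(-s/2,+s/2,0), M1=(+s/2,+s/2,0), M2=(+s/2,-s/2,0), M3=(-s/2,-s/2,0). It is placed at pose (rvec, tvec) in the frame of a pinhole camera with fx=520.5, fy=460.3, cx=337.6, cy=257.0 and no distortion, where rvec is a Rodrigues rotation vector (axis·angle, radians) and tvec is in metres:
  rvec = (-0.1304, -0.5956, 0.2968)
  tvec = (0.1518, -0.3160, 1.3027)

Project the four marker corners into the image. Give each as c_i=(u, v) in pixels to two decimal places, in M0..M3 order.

c0=(359.99, 161.88) c1=(417.51, 189.98) c2=(432.55, 130.52) c3=(378.03, 98.50)

Intrinsics K: fx=520.5, fy=460.3, cx=337.6, cy=257.0
Marker side s = 0.193 m; corners in marker frame (Z=0):
  M0 = (-0.0965, +0.0965, 0)
  M1 = (+0.0965, +0.0965, 0)
  M2 = (+0.0965, -0.0965, 0)
  M3 = (-0.0965, -0.0965, 0)
rvec = (-0.1304, -0.5956, 0.2968), |rvec| = θ = 0.67811 rad = 38.853°
Rodrigues: sinθ=0.62732, 1−cosθ=0.22124; R = I + sinθ·[k]× + (1−cosθ)·[k]×²:
    [+0.78694 -0.23720 -0.56961]
    [+0.31194 +0.94944 +0.03558]
    [+0.53237 -0.20569 +0.82114]
t = (0.1518, -0.3160, 1.3027) m
M0: Pc = R·M0+t = (+0.05297, -0.25448, +1.23148); u = 520.5·(+0.05297)/1.23148 + 337.6 = 359.9885, v = 460.3·(-0.25448)/1.23148 + 257.0 = 161.8802
M1: Pc = R·M1+t = (+0.20485, -0.19428, +1.33423); u = 520.5·(+0.20485)/1.33423 + 337.6 = 417.5147, v = 460.3·(-0.19428)/1.33423 + 257.0 = 189.9754
M2: Pc = R·M2+t = (+0.25063, -0.37752, +1.37392); u = 520.5·(+0.25063)/1.37392 + 337.6 = 432.5492, v = 460.3·(-0.37752)/1.37392 + 257.0 = 130.5214
M3: Pc = R·M3+t = (+0.09875, -0.43772, +1.27117); u = 520.5·(+0.09875)/1.27117 + 337.6 = 378.0347, v = 460.3·(-0.43772)/1.27117 + 257.0 = 98.4980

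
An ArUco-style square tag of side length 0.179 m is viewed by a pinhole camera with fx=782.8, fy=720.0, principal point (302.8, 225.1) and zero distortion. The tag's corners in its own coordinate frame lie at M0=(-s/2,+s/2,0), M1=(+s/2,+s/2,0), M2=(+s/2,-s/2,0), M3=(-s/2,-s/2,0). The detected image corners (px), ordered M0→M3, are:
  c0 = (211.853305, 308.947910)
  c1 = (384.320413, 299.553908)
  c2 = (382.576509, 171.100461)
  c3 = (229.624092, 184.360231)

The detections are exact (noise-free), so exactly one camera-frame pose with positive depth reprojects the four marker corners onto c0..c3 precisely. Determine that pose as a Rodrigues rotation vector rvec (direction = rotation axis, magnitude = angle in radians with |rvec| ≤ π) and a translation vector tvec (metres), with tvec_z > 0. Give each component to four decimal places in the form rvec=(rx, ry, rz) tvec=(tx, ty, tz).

Intrinsics K: fx=782.8, fy=720.0, cx=302.8, cy=225.1
Marker side s = 0.179 m; corners in marker frame (Z=0):
  M0 = (-0.0895, +0.0895, 0)
  M1 = (+0.0895, +0.0895, 0)
  M2 = (+0.0895, -0.0895, 0)
  M3 = (-0.0895, -0.0895, 0)
Detected image corners:
  c0 = (211.853305, 308.947910) px
  c1 = (384.320413, 299.553908) px
  c2 = (382.576509, 171.100461) px
  c3 = (229.624092, 184.360231) px
Planar DLT: solve 8×8 A·h = b for H (H[2,2]=1):
  H  [+835.67281 -251.75764 +300.65086]
  H  [-119.77532 +542.37360 +237.24988]
  H  [-0.23170 -0.68144 +1.00000]
B = K⁻¹H; ‖b₁‖=1.183870, ‖b₂‖=1.183870; λ = 2/(‖b₁‖+‖b₂‖) = 0.844688, sign → tz>0 ⇒ λ=+0.844688
r₁ = λ·B[:,0] = (+0.97745,-0.07933,-0.19572); r₂ = λ·B[:,1] = (-0.04901,+0.81626,-0.57561)
r₃ = r₁×r₂ = (+0.20542,+0.57222,+0.79396); SVD([r₁ r₂ r₃]) → R = UVᵀ:
  R  [+0.97745 -0.04901 +0.20542]
  R  [-0.07933 +0.81626 +0.57222]
  R  [-0.19572 -0.57561 +0.79396]
t = (-0.00232, +0.01425, +0.84469) m
tr R = 2.587664; θ = arccos((tr R − 1)/2) = 0.653712 rad = 37.455°
axis k = ((R−Rᵀ)₃₂, (R−Rᵀ)₁₃, (R−Rᵀ)₂₁) / (2 sinθ) = (-0.943720, +0.329805, -0.024930)
rvec = θ·k = (-0.616921, +0.215597, -0.016297)

rvec=(-0.6169, 0.2156, -0.0163) tvec=(-0.0023, 0.0143, 0.8447)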